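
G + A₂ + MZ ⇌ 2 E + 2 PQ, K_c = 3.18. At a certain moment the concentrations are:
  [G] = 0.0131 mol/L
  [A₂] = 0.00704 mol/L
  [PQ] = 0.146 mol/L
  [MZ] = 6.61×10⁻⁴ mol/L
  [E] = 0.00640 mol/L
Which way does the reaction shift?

Q_c = [E]²·[PQ]² / ([G]·[A₂]·[MZ]) = (0.00640)²·(0.146)² / ((0.0131)·(0.00704)·(6.61×10⁻⁴)) = 14.3
Q_c = 14.3 > K_c = 3.18, so the reverse reaction proceeds.

to the left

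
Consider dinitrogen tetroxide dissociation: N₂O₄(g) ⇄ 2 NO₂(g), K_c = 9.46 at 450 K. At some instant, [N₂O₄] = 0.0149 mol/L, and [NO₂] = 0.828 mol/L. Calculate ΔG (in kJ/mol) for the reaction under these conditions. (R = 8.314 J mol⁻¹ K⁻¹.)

ΔG = 5.92 kJ/mol

Q_c = [NO₂]² / [N₂O₄] = (0.828)² / (0.0149) = 46.0
ΔG = RT ln(Q_c/K_c) = (8.314 J mol⁻¹ K⁻¹)(450 K) × ln(46.0/9.46)
   = (3.741 kJ/mol)(1.582) = 5.92 kJ/mol
ΔG > 0, so the forward reaction is non-spontaneous (proceeds in reverse).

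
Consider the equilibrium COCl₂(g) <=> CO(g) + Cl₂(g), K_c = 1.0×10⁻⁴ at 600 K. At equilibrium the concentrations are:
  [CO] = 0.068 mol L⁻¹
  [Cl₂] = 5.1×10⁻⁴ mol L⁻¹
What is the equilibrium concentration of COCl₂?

[COCl₂] = 0.35 mol L⁻¹

At equilibrium, K_c = [CO]·[Cl₂] / [COCl₂] = 1.0×10⁻⁴.
(0.068)·(5.1×10⁻⁴) / ([COCl₂]) = 1.0×10⁻⁴
[COCl₂] = 0.347 = 0.35 mol L⁻¹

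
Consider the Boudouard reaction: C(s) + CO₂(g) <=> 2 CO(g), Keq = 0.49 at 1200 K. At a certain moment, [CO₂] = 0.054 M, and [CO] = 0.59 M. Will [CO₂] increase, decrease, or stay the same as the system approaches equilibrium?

increase

(C is a pure solid — omitted from Q.)
Q = [CO]² / [CO₂] = (0.59)² / (0.054) = 6.4
Q = 6.4 > Keq = 0.49: net reverse reaction.
CO₂ is a reactant, so it increases.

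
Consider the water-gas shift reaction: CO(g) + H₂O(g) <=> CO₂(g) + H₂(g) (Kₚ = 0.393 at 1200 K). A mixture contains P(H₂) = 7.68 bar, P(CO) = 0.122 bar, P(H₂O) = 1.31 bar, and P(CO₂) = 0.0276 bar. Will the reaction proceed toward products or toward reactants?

to the left

Qₚ = P(CO₂)·P(H₂) / (P(CO)·P(H₂O)) = (0.0276)·(7.68) / ((0.122)·(1.31)) = 1.33
Qₚ = 1.33 > Kₚ = 0.393, so the reverse reaction proceeds.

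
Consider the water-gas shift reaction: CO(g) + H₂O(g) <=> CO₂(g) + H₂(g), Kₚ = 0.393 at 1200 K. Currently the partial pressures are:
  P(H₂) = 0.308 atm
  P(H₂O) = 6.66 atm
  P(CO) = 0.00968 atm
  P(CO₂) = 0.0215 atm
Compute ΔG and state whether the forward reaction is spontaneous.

ΔG = -13.4 kJ/mol; the forward reaction is spontaneous

Qₚ = P(CO₂)·P(H₂) / (P(CO)·P(H₂O)) = (0.0215)·(0.308) / ((0.00968)·(6.66)) = 0.103
ΔG = RT ln(Qₚ/Kₚ) = (8.314 J mol⁻¹ K⁻¹)(1200 K) × ln(0.103/0.393)
   = (9.977 kJ/mol)(-1.339) = -13.4 kJ/mol
ΔG < 0, so the forward reaction is spontaneous (proceeds forward).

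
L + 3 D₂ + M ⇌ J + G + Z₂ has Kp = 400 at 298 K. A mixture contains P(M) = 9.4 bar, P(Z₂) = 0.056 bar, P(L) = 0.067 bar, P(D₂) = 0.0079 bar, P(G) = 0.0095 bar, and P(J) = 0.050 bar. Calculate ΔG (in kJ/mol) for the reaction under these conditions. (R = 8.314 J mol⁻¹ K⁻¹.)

Qp = P(J)·P(G)·P(Z₂) / (P(L)·P(D₂)³·P(M)) = (0.050)·(0.0095)·(0.056) / ((0.067)·(0.0079)³·(9.4)) = 85.7
ΔG = RT ln(Qp/Kp) = (8.314 J mol⁻¹ K⁻¹)(298 K) × ln(85.7/400)
   = (2.478 kJ/mol)(-1.541) = -3.82 kJ/mol
ΔG < 0, so the forward reaction is spontaneous (proceeds forward).

ΔG = -3.82 kJ/mol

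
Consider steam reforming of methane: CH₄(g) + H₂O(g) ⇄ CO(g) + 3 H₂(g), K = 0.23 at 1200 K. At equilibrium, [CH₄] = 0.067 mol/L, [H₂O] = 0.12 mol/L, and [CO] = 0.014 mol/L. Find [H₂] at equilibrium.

[H₂] = 0.51 mol/L

At equilibrium, K = [CO]·[H₂]³ / ([CH₄]·[H₂O]) = 0.23.
(0.014)·([H₂])³ / ((0.067)·(0.12)) = 0.23
[H₂]³ = 0.132 ⇒ [H₂] = 0.51 mol/L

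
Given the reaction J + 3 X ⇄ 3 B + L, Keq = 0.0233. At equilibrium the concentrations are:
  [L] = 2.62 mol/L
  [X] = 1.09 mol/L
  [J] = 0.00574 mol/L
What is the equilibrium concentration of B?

At equilibrium, Keq = [B]³·[L] / ([J]·[X]³) = 0.0233.
([B])³·(2.62) / ((0.00574)·(1.09)³) = 0.0233
[B]³ = 6.61×10⁻⁵ ⇒ [B] = 0.0404 mol/L

[B] = 0.0404 mol/L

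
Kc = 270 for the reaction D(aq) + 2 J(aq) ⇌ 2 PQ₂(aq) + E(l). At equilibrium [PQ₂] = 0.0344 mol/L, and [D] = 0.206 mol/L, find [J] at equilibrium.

[J] = 0.00461 mol/L

(E is a pure liquid — omitted from Kc.)
At equilibrium, Kc = [PQ₂]² / ([D]·[J]²) = 270.
(0.0344)² / ((0.206)·([J])²) = 270
[J]² = 2.13×10⁻⁵ ⇒ [J] = 0.00461 mol/L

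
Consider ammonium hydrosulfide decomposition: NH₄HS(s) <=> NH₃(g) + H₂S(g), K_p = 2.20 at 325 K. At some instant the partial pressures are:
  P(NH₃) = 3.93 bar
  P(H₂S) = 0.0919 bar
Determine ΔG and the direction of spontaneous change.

ΔG = -4.88 kJ/mol; the forward reaction is spontaneous

(NH₄HS is a pure solid — omitted from Q_p.)
Q_p = P(NH₃)·P(H₂S) = (3.93)·(0.0919) = 0.361
ΔG = RT ln(Q_p/K_p) = (8.314 J mol⁻¹ K⁻¹)(325 K) × ln(0.361/2.20)
   = (2.702 kJ/mol)(-1.807) = -4.88 kJ/mol
ΔG < 0, so the forward reaction is spontaneous (proceeds forward).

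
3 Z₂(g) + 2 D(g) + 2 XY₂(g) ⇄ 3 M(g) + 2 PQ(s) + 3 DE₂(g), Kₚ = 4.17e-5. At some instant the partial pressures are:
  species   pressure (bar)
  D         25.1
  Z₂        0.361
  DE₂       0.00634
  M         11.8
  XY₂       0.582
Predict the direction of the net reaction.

no net change (already at equilibrium)

(PQ is a pure solid — omitted from Qₚ.)
Qₚ = P(M)³·P(DE₂)³ / (P(Z₂)³·P(D)²·P(XY₂)²) = (11.8)³·(0.00634)³ / ((0.361)³·(25.1)²·(0.582)²) = 4.17e-5
Qₚ = 4.17e-5 = Kₚ, so the system is already at equilibrium.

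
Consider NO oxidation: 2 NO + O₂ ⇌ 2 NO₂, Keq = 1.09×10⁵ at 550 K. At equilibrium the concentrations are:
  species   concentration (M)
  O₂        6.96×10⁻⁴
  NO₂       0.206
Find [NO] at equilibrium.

At equilibrium, Keq = [NO₂]² / ([NO]²·[O₂]) = 1.09×10⁵.
(0.206)² / (([NO])²·(6.96×10⁻⁴)) = 1.09×10⁵
[NO]² = 5.59×10⁻⁴ ⇒ [NO] = 0.0237 M

[NO] = 0.0237 M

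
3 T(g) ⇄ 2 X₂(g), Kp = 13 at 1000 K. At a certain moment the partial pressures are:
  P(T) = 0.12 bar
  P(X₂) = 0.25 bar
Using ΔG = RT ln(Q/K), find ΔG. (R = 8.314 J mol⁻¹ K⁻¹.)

Qp = P(X₂)² / P(T)³ = (0.25)² / (0.12)³ = 36.2
ΔG = RT ln(Qp/Kp) = (8.314 J mol⁻¹ K⁻¹)(1000 K) × ln(36.2/13)
   = (8.314 kJ/mol)(1.024) = 8.51 kJ/mol
ΔG > 0, so the forward reaction is non-spontaneous (proceeds in reverse).

ΔG = 8.51 kJ/mol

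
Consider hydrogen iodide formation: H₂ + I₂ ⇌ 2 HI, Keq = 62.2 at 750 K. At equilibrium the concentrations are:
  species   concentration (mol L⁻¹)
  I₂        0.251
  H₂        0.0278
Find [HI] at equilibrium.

[HI] = 0.659 mol L⁻¹

At equilibrium, Keq = [HI]² / ([H₂]·[I₂]) = 62.2.
([HI])² / ((0.0278)·(0.251)) = 62.2
[HI]² = 0.434 ⇒ [HI] = 0.659 mol L⁻¹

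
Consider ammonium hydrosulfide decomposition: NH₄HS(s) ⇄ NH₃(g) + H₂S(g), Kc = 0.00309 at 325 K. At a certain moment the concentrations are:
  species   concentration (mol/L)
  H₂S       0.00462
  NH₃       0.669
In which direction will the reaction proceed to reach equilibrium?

neither direction; the system is at equilibrium

(NH₄HS is a pure solid — omitted from Qc.)
Qc = [NH₃]·[H₂S] = (0.669)·(0.00462) = 0.00309
Qc = 0.00309 = Kc, so the system is already at equilibrium.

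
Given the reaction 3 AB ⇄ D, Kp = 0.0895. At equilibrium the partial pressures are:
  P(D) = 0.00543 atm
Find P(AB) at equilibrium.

P(AB) = 0.393 atm

At equilibrium, Kp = P(D) / P(AB)³ = 0.0895.
(0.00543) / (P(AB))³ = 0.0895
P(AB)³ = 0.0607 ⇒ P(AB) = 0.393 atm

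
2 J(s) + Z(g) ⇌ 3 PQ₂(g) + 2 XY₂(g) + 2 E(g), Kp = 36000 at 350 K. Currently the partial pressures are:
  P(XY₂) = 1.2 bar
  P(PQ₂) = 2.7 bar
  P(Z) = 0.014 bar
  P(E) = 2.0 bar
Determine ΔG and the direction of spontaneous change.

ΔG = -4.34 kJ/mol; the forward reaction is spontaneous

(J is a pure solid — omitted from Qp.)
Qp = P(PQ₂)³·P(XY₂)²·P(E)² / P(Z) = (2.7)³·(1.2)²·(2.0)² / (0.014) = 8100
ΔG = RT ln(Qp/Kp) = (8.314 J mol⁻¹ K⁻¹)(350 K) × ln(8100/36000)
   = (2.910 kJ/mol)(-1.492) = -4.34 kJ/mol
ΔG < 0, so the forward reaction is spontaneous (proceeds forward).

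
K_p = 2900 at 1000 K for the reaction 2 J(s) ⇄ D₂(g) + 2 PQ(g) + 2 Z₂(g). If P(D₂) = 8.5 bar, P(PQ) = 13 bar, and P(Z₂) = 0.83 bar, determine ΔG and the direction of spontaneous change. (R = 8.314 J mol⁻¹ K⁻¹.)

ΔG = -8.94 kJ/mol; the forward reaction is spontaneous

(J is a pure solid — omitted from Q_p.)
Q_p = P(D₂)·P(PQ)²·P(Z₂)² = (8.5)·(13)²·(0.83)² = 990
ΔG = RT ln(Q_p/K_p) = (8.314 J mol⁻¹ K⁻¹)(1000 K) × ln(990/2900)
   = (8.314 kJ/mol)(-1.075) = -8.94 kJ/mol
ΔG < 0, so the forward reaction is spontaneous (proceeds forward).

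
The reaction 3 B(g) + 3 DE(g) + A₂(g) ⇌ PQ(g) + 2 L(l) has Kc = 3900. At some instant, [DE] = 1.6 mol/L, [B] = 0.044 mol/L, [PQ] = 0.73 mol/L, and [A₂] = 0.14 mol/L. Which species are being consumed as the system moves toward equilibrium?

PQ, L (products)

(L is a pure liquid — omitted from Qc.)
Qc = [PQ] / ([B]³·[DE]³·[A₂]) = (0.73) / ((0.044)³·(1.6)³·(0.14)) = 15000
Qc = 15000 > Kc = 3900: net reverse reaction.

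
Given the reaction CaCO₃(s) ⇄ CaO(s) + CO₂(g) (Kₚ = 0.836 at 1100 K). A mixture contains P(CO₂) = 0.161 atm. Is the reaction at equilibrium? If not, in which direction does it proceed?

(CaCO₃, CaO are pure solids — omitted from Qₚ.)
Qₚ = P(CO₂) = 0.161
Qₚ = 0.161 < Kₚ = 0.836, so the forward reaction proceeds.

in the forward direction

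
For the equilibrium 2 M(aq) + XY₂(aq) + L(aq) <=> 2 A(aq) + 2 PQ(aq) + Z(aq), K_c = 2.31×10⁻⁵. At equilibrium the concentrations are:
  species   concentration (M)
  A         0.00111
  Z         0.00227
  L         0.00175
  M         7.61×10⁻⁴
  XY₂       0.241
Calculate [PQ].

At equilibrium, K_c = [A]²·[PQ]²·[Z] / ([M]²·[XY₂]·[L]) = 2.31×10⁻⁵.
(0.00111)²·([PQ])²·(0.00227) / ((7.61×10⁻⁴)²·(0.241)·(0.00175)) = 2.31×10⁻⁵
[PQ]² = 2.02×10⁻⁶ ⇒ [PQ] = 0.00142 M

[PQ] = 0.00142 M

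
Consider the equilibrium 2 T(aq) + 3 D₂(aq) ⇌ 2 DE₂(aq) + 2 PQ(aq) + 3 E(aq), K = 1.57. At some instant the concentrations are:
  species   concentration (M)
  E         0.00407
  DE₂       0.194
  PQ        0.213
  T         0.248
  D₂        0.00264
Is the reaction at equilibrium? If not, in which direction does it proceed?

Q = [DE₂]²·[PQ]²·[E]³ / ([T]²·[D₂]³) = (0.194)²·(0.213)²·(0.00407)³ / ((0.248)²·(0.00264)³) = 0.102
Q = 0.102 < K = 1.57, so the forward reaction proceeds.

forward (toward products)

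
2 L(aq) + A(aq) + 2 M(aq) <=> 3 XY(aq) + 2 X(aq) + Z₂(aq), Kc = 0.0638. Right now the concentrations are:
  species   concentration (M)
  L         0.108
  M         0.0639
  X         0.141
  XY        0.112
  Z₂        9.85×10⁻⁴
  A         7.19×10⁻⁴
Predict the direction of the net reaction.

Qc = [XY]³·[X]²·[Z₂] / ([L]²·[A]·[M]²) = (0.112)³·(0.141)²·(9.85×10⁻⁴) / ((0.108)²·(7.19×10⁻⁴)·(0.0639)²) = 0.803
Qc = 0.803 > Kc = 0.0638, so the reverse reaction proceeds.

reverse (toward reactants)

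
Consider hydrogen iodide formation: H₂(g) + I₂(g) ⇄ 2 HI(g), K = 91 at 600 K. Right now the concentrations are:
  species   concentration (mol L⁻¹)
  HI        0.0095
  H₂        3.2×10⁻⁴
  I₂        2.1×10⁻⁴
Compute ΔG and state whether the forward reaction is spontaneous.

ΔG = 13.4 kJ/mol; the forward reaction is non-spontaneous

Q = [HI]² / ([H₂]·[I₂]) = (0.0095)² / ((3.2×10⁻⁴)·(2.1×10⁻⁴)) = 1340
ΔG = RT ln(Q/K) = (8.314 J mol⁻¹ K⁻¹)(600 K) × ln(1340/91)
   = (4.988 kJ/mol)(2.690) = 13.4 kJ/mol
ΔG > 0, so the forward reaction is non-spontaneous (proceeds in reverse).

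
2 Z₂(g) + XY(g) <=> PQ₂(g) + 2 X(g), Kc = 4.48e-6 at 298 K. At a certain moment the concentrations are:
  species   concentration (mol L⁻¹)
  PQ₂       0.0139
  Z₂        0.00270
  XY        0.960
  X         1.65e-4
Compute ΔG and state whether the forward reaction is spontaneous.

Qc = [PQ₂]·[X]² / ([Z₂]²·[XY]) = (0.0139)·(1.65e-4)² / ((0.00270)²·(0.960)) = 5.41e-5
ΔG = RT ln(Qc/Kc) = (8.314 J mol⁻¹ K⁻¹)(298 K) × ln(5.41e-5/4.48e-6)
   = (2.478 kJ/mol)(2.491) = 6.17 kJ/mol
ΔG > 0, so the forward reaction is non-spontaneous (proceeds in reverse).

ΔG = 6.17 kJ/mol; the forward reaction is non-spontaneous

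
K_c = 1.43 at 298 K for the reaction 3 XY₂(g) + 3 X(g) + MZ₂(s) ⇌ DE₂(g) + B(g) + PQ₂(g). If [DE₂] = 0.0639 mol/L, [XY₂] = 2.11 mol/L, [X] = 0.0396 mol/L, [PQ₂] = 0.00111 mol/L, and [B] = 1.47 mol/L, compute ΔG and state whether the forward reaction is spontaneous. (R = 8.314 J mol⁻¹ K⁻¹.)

(MZ₂ is a pure solid — omitted from Q_c.)
Q_c = [DE₂]·[B]·[PQ₂] / ([XY₂]³·[X]³) = (0.0639)·(1.47)·(0.00111) / ((2.11)³·(0.0396)³) = 0.179
ΔG = RT ln(Q_c/K_c) = (8.314 J mol⁻¹ K⁻¹)(298 K) × ln(0.179/1.43)
   = (2.478 kJ/mol)(-2.078) = -5.15 kJ/mol
ΔG < 0, so the forward reaction is spontaneous (proceeds forward).

ΔG = -5.15 kJ/mol; the forward reaction is spontaneous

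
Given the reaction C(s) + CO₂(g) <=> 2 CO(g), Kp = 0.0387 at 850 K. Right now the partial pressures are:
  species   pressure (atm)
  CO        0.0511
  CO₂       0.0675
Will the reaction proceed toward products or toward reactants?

(C is a pure solid — omitted from Qp.)
Qp = P(CO)² / P(CO₂) = (0.0511)² / (0.0675) = 0.0387
Qp = 0.0387 = Kp, so the system is already at equilibrium.

no net change (already at equilibrium)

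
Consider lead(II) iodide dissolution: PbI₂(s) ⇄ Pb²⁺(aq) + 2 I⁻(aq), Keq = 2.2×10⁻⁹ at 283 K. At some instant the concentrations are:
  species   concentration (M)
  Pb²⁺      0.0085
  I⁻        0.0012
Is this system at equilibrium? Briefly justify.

no; Q > K, reaction proceeds in reverse

(PbI₂ is a pure solid — omitted from Q.)
Q = [Pb²⁺]·[I⁻]² = (0.0085)·(0.0012)² = 1.2×10⁻⁸
Q = 1.2×10⁻⁸ > Keq = 2.2×10⁻⁹: net reverse reaction.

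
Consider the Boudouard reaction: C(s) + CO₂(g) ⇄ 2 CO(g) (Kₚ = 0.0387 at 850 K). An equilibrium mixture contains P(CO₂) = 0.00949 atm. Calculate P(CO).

(C is a pure solid — omitted from Kₚ.)
At equilibrium, Kₚ = P(CO)² / P(CO₂) = 0.0387.
(P(CO))² / (0.00949) = 0.0387
P(CO)² = 3.67×10⁻⁴ ⇒ P(CO) = 0.0192 atm

P(CO) = 0.0192 atm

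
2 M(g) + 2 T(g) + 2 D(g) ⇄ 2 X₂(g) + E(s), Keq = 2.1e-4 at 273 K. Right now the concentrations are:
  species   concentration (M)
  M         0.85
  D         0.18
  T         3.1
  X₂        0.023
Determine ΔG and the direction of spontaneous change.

ΔG = 5.48 kJ/mol; the forward reaction is non-spontaneous

(E is a pure solid — omitted from Q.)
Q = [X₂]² / ([M]²·[T]²·[D]²) = (0.023)² / ((0.85)²·(3.1)²·(0.18)²) = 0.00235
ΔG = RT ln(Q/Keq) = (8.314 J mol⁻¹ K⁻¹)(273 K) × ln(0.00235/2.1e-4)
   = (2.270 kJ/mol)(2.415) = 5.48 kJ/mol
ΔG > 0, so the forward reaction is non-spontaneous (proceeds in reverse).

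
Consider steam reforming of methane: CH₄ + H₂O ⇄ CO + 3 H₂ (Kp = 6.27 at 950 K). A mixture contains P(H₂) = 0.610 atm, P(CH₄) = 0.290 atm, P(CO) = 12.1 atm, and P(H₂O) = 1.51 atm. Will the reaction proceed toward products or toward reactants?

neither direction; the system is at equilibrium

Qp = P(CO)·P(H₂)³ / (P(CH₄)·P(H₂O)) = (12.1)·(0.610)³ / ((0.290)·(1.51)) = 6.27
Qp = 6.27 = Kp, so the system is already at equilibrium.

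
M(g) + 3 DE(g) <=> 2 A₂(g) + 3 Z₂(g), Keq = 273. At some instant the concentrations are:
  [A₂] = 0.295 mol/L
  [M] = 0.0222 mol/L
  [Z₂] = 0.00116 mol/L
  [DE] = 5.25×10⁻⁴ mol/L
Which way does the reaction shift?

Q = [A₂]²·[Z₂]³ / ([M]·[DE]³) = (0.295)²·(0.00116)³ / ((0.0222)·(5.25×10⁻⁴)³) = 42.3
Q = 42.3 < Keq = 273, so the forward reaction proceeds.

forward (toward products)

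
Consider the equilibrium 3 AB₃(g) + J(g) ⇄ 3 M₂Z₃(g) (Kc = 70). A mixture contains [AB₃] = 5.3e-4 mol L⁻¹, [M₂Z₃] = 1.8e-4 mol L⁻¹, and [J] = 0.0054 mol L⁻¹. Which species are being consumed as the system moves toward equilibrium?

AB₃, J (reactants)

Qc = [M₂Z₃]³ / ([AB₃]³·[J]) = (1.8e-4)³ / ((5.3e-4)³·(0.0054)) = 7.3
Qc = 7.3 < Kc = 70: net forward reaction.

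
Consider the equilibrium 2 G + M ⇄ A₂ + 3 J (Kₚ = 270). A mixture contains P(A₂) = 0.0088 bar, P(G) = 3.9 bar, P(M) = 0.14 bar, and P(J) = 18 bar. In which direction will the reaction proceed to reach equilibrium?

Qₚ = P(A₂)·P(J)³ / (P(G)²·P(M)) = (0.0088)·(18)³ / ((3.9)²·(0.14)) = 24
Qₚ = 24 < Kₚ = 270, so the forward reaction proceeds.

in the forward direction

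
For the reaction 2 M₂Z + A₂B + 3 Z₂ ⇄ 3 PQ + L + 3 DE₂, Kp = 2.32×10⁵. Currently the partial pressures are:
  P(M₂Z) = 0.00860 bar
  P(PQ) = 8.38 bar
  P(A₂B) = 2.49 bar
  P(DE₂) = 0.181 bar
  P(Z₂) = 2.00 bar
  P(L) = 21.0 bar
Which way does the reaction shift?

toward products

Qp = P(PQ)³·P(L)·P(DE₂)³ / (P(M₂Z)²·P(A₂B)·P(Z₂)³) = (8.38)³·(21.0)·(0.181)³ / ((0.00860)²·(2.49)·(2.00)³) = 49700
Qp = 49700 < Kp = 2.32×10⁵, so the forward reaction proceeds.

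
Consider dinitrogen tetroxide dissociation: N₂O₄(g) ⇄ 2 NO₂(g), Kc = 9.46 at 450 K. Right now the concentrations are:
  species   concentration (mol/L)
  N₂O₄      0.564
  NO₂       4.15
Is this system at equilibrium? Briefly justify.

no; Q > K, reaction proceeds in reverse

Qc = [NO₂]² / [N₂O₄] = (4.15)² / (0.564) = 30.5
Qc = 30.5 > Kc = 9.46: net reverse reaction.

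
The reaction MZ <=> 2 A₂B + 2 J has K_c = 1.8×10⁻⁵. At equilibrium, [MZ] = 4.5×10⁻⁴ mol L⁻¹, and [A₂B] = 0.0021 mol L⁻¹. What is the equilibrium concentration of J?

[J] = 0.043 mol L⁻¹

At equilibrium, K_c = [A₂B]²·[J]² / [MZ] = 1.8×10⁻⁵.
(0.0021)²·([J])² / (4.5×10⁻⁴) = 1.8×10⁻⁵
[J]² = 0.00184 ⇒ [J] = 0.043 mol L⁻¹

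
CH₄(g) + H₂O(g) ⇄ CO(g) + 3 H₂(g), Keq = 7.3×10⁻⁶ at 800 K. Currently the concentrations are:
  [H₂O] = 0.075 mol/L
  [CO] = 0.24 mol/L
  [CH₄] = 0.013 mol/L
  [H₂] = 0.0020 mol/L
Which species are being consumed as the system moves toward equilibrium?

CH₄, H₂O (reactants)

Q = [CO]·[H₂]³ / ([CH₄]·[H₂O]) = (0.24)·(0.0020)³ / ((0.013)·(0.075)) = 2.0×10⁻⁶
Q = 2.0×10⁻⁶ < Keq = 7.3×10⁻⁶: net forward reaction.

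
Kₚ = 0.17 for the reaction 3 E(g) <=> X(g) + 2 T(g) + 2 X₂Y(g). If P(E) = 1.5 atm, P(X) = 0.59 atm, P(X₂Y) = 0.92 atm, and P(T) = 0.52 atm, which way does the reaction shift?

toward products

Qₚ = P(X)·P(T)²·P(X₂Y)² / P(E)³ = (0.59)·(0.52)²·(0.92)² / (1.5)³ = 0.040
Qₚ = 0.040 < Kₚ = 0.17, so the forward reaction proceeds.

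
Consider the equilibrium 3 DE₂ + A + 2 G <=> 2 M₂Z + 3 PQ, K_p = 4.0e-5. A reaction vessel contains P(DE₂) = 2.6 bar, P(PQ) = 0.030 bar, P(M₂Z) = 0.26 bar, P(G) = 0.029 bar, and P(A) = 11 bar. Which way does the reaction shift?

forward (toward products)

Q_p = P(M₂Z)²·P(PQ)³ / (P(DE₂)³·P(A)·P(G)²) = (0.26)²·(0.030)³ / ((2.6)³·(11)·(0.029)²) = 1.1e-5
Q_p = 1.1e-5 < K_p = 4.0e-5, so the forward reaction proceeds.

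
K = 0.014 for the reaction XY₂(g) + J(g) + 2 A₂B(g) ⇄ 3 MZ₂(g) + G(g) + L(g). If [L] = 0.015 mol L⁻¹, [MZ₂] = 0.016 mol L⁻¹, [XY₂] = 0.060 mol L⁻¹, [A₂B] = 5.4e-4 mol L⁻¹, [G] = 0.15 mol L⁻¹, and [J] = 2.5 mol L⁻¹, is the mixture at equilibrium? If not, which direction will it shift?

no; Q > K, reaction proceeds in reverse

Q = [MZ₂]³·[G]·[L] / ([XY₂]·[J]·[A₂B]²) = (0.016)³·(0.15)·(0.015) / ((0.060)·(2.5)·(5.4e-4)²) = 0.21
Q = 0.21 > K = 0.014: net reverse reaction.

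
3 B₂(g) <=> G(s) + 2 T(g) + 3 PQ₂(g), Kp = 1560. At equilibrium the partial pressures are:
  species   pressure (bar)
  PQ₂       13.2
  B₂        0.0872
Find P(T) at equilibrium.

(G is a pure solid — omitted from Kp.)
At equilibrium, Kp = P(T)²·P(PQ₂)³ / P(B₂)³ = 1560.
(P(T))²·(13.2)³ / (0.0872)³ = 1560
P(T)² = 4.50×10⁻⁴ ⇒ P(T) = 0.0212 bar

P(T) = 0.0212 bar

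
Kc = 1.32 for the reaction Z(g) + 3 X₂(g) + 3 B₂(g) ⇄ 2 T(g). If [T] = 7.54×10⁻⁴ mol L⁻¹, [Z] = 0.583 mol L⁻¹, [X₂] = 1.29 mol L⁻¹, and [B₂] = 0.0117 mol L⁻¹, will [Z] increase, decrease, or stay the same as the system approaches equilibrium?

decrease

Qc = [T]² / ([Z]·[X₂]³·[B₂]³) = (7.54×10⁻⁴)² / ((0.583)·(1.29)³·(0.0117)³) = 0.284
Qc = 0.284 < Kc = 1.32: net forward reaction.
Z is a reactant, so it decreases.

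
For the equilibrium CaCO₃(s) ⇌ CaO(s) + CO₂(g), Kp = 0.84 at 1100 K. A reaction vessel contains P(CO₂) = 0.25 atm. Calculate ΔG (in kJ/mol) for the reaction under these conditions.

ΔG = -11.1 kJ/mol

(CaCO₃, CaO are pure solids — omitted from Qp.)
Qp = P(CO₂) = 0.250
ΔG = RT ln(Qp/Kp) = (8.314 J mol⁻¹ K⁻¹)(1100 K) × ln(0.250/0.84)
   = (9.145 kJ/mol)(-1.212) = -11.1 kJ/mol
ΔG < 0, so the forward reaction is spontaneous (proceeds forward).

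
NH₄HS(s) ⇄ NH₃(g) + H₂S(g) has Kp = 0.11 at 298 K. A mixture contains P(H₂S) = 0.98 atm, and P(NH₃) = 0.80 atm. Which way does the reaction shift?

(NH₄HS is a pure solid — omitted from Qp.)
Qp = P(NH₃)·P(H₂S) = (0.80)·(0.98) = 0.78
Qp = 0.78 > Kp = 0.11, so the reverse reaction proceeds.

toward reactants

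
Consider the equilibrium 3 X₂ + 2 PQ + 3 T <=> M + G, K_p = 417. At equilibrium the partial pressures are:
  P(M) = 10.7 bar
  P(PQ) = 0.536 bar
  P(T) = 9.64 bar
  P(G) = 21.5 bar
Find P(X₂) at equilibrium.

P(X₂) = 0.129 bar

At equilibrium, K_p = P(M)·P(G) / (P(X₂)³·P(PQ)²·P(T)³) = 417.
(10.7)·(21.5) / ((P(X₂))³·(0.536)²·(9.64)³) = 417
P(X₂)³ = 0.00214 ⇒ P(X₂) = 0.129 bar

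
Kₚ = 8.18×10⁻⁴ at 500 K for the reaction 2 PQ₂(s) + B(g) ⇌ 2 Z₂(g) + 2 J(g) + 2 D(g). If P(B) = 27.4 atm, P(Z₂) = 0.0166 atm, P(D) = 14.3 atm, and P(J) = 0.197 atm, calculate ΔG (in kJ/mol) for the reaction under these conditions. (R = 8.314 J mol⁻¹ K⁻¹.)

(PQ₂ is a pure solid — omitted from Qₚ.)
Qₚ = P(Z₂)²·P(J)²·P(D)² / P(B) = (0.0166)²·(0.197)²·(14.3)² / (27.4) = 7.98×10⁻⁵
ΔG = RT ln(Qₚ/Kₚ) = (8.314 J mol⁻¹ K⁻¹)(500 K) × ln(7.98×10⁻⁵/8.18×10⁻⁴)
   = (4.157 kJ/mol)(-2.327) = -9.67 kJ/mol
ΔG < 0, so the forward reaction is spontaneous (proceeds forward).

ΔG = -9.67 kJ/mol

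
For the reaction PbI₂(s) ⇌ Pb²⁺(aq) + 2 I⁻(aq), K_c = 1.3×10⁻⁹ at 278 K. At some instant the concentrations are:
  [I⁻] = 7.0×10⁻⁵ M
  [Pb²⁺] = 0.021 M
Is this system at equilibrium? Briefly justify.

no; Q < K, reaction proceeds forward

(PbI₂ is a pure solid — omitted from Q_c.)
Q_c = [Pb²⁺]·[I⁻]² = (0.021)·(7.0×10⁻⁵)² = 1.0×10⁻¹⁰
Q_c = 1.0×10⁻¹⁰ < K_c = 1.3×10⁻⁹: net forward reaction.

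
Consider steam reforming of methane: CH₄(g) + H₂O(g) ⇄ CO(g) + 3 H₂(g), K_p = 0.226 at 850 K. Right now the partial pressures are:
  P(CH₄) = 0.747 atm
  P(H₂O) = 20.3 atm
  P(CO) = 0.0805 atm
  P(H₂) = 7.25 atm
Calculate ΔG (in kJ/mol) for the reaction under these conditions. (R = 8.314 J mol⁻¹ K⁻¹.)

ΔG = 15.5 kJ/mol

Q_p = P(CO)·P(H₂)³ / (P(CH₄)·P(H₂O)) = (0.0805)·(7.25)³ / ((0.747)·(20.3)) = 2.02
ΔG = RT ln(Q_p/K_p) = (8.314 J mol⁻¹ K⁻¹)(850 K) × ln(2.02/0.226)
   = (7.067 kJ/mol)(2.190) = 15.5 kJ/mol
ΔG > 0, so the forward reaction is non-spontaneous (proceeds in reverse).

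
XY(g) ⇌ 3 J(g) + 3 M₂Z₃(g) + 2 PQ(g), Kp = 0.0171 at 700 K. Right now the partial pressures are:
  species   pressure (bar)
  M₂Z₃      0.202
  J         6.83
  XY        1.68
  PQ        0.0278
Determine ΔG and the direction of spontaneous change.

ΔG = -15.4 kJ/mol; the forward reaction is spontaneous

Qp = P(J)³·P(M₂Z₃)³·P(PQ)² / P(XY) = (6.83)³·(0.202)³·(0.0278)² / (1.68) = 0.00121
ΔG = RT ln(Qp/Kp) = (8.314 J mol⁻¹ K⁻¹)(700 K) × ln(0.00121/0.0171)
   = (5.820 kJ/mol)(-2.648) = -15.4 kJ/mol
ΔG < 0, so the forward reaction is spontaneous (proceeds forward).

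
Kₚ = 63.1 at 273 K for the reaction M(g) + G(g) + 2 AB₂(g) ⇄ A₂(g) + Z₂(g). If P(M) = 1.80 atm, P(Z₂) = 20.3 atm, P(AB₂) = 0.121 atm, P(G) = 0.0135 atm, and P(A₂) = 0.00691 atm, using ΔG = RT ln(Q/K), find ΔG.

ΔG = 4.16 kJ/mol

Qₚ = P(A₂)·P(Z₂) / (P(M)·P(G)·P(AB₂)²) = (0.00691)·(20.3) / ((1.80)·(0.0135)·(0.121)²) = 394
ΔG = RT ln(Qₚ/Kₚ) = (8.314 J mol⁻¹ K⁻¹)(273 K) × ln(394/63.1)
   = (2.270 kJ/mol)(1.832) = 4.16 kJ/mol
ΔG > 0, so the forward reaction is non-spontaneous (proceeds in reverse).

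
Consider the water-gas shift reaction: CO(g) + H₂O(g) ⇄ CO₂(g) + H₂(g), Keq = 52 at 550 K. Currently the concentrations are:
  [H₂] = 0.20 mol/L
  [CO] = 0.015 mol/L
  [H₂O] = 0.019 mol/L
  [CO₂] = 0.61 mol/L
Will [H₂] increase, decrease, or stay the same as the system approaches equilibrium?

Q = [CO₂]·[H₂] / ([CO]·[H₂O]) = (0.61)·(0.20) / ((0.015)·(0.019)) = 430
Q = 430 > Keq = 52: net reverse reaction.
H₂ is a product, so it decreases.

decrease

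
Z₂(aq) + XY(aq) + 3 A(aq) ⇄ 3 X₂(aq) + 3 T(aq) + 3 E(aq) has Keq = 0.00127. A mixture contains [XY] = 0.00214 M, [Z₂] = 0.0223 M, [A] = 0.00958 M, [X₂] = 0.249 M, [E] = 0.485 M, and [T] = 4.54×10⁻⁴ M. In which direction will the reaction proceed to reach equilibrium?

Q = [X₂]³·[T]³·[E]³ / ([Z₂]·[XY]·[A]³) = (0.249)³·(4.54×10⁻⁴)³·(0.485)³ / ((0.0223)·(0.00214)·(0.00958)³) = 0.00393
Q = 0.00393 > Keq = 0.00127, so the reverse reaction proceeds.

toward reactants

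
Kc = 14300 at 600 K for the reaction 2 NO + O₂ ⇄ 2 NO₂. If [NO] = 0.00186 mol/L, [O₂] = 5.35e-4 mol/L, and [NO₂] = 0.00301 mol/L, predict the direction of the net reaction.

in the forward direction

Qc = [NO₂]² / ([NO]²·[O₂]) = (0.00301)² / ((0.00186)²·(5.35e-4)) = 4900
Qc = 4900 < Kc = 14300, so the forward reaction proceeds.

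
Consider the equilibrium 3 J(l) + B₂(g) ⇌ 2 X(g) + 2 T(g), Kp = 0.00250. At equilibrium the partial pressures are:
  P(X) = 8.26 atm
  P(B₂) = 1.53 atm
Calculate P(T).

P(T) = 0.00749 atm

(J is a pure liquid — omitted from Kp.)
At equilibrium, Kp = P(X)²·P(T)² / P(B₂) = 0.00250.
(8.26)²·(P(T))² / (1.53) = 0.00250
P(T)² = 5.61×10⁻⁵ ⇒ P(T) = 0.00749 atm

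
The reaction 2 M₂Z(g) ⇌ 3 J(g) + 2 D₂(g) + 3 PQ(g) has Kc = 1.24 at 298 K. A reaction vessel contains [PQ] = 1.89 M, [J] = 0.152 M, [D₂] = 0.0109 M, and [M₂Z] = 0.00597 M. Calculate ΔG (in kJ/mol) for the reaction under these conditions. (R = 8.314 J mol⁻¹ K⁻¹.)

ΔG = -6.82 kJ/mol

Qc = [J]³·[D₂]²·[PQ]³ / [M₂Z]² = (0.152)³·(0.0109)²·(1.89)³ / (0.00597)² = 0.0790
ΔG = RT ln(Qc/Kc) = (8.314 J mol⁻¹ K⁻¹)(298 K) × ln(0.0790/1.24)
   = (2.478 kJ/mol)(-2.753) = -6.82 kJ/mol
ΔG < 0, so the forward reaction is spontaneous (proceeds forward).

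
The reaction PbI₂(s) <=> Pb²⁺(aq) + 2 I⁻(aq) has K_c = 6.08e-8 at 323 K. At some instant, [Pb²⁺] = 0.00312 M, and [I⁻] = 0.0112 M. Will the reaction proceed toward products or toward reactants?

toward reactants

(PbI₂ is a pure solid — omitted from Q_c.)
Q_c = [Pb²⁺]·[I⁻]² = (0.00312)·(0.0112)² = 3.91e-7
Q_c = 3.91e-7 > K_c = 6.08e-8, so the reverse reaction proceeds.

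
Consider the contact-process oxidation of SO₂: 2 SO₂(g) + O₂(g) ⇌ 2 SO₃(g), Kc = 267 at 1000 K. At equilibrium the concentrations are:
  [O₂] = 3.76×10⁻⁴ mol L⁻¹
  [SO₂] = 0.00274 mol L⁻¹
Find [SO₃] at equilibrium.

At equilibrium, Kc = [SO₃]² / ([SO₂]²·[O₂]) = 267.
([SO₃])² / ((0.00274)²·(3.76×10⁻⁴)) = 267
[SO₃]² = 7.54×10⁻⁷ ⇒ [SO₃] = 8.68×10⁻⁴ mol L⁻¹

[SO₃] = 8.68×10⁻⁴ mol L⁻¹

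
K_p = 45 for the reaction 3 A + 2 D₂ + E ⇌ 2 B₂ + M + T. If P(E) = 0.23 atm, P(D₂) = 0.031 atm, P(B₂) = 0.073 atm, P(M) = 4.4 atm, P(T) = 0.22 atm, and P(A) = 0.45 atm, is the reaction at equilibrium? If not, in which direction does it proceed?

reverse (toward reactants)

Q_p = P(B₂)²·P(M)·P(T) / (P(A)³·P(D₂)²·P(E)) = (0.073)²·(4.4)·(0.22) / ((0.45)³·(0.031)²·(0.23)) = 260
Q_p = 260 > K_p = 45, so the reverse reaction proceeds.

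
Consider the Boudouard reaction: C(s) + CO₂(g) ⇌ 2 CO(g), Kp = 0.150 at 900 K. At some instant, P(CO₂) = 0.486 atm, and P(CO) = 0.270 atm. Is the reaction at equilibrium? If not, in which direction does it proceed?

at equilibrium

(C is a pure solid — omitted from Qp.)
Qp = P(CO)² / P(CO₂) = (0.270)² / (0.486) = 0.150
Qp = 0.150 = Kp, so the system is already at equilibrium.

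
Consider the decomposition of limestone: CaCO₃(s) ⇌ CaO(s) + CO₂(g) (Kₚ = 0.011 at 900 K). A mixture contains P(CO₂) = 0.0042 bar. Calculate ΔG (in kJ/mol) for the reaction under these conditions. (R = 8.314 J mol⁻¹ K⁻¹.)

(CaCO₃, CaO are pure solids — omitted from Qₚ.)
Qₚ = P(CO₂) = 0.00420
ΔG = RT ln(Qₚ/Kₚ) = (8.314 J mol⁻¹ K⁻¹)(900 K) × ln(0.00420/0.011)
   = (7.483 kJ/mol)(-0.9628) = -7.20 kJ/mol
ΔG < 0, so the forward reaction is spontaneous (proceeds forward).

ΔG = -7.20 kJ/mol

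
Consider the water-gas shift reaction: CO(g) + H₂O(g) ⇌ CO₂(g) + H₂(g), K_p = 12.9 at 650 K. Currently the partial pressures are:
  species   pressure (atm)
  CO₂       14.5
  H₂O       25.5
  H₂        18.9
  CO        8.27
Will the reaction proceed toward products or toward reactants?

in the forward direction

Q_p = P(CO₂)·P(H₂) / (P(CO)·P(H₂O)) = (14.5)·(18.9) / ((8.27)·(25.5)) = 1.30
Q_p = 1.30 < K_p = 12.9, so the forward reaction proceeds.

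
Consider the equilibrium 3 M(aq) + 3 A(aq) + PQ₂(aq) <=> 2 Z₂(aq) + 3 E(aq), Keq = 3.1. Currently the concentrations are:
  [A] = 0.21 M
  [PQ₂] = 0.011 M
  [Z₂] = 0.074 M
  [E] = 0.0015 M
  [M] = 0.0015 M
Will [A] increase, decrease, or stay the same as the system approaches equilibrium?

Q = [Z₂]²·[E]³ / ([M]³·[A]³·[PQ₂]) = (0.074)²·(0.0015)³ / ((0.0015)³·(0.21)³·(0.011)) = 54
Q = 54 > Keq = 3.1: net reverse reaction.
A is a reactant, so it increases.

increase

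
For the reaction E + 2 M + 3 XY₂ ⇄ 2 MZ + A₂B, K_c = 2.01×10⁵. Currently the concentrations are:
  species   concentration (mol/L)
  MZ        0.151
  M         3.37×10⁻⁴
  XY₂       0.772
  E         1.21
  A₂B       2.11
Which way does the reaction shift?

Q_c = [MZ]²·[A₂B] / ([E]·[M]²·[XY₂]³) = (0.151)²·(2.11) / ((1.21)·(3.37×10⁻⁴)²·(0.772)³) = 7.61×10⁵
Q_c = 7.61×10⁵ > K_c = 2.01×10⁵, so the reverse reaction proceeds.

to the left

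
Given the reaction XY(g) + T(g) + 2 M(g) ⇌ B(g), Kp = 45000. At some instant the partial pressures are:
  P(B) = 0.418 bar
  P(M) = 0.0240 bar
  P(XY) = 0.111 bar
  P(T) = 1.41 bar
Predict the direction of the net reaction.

toward products

Qp = P(B) / (P(XY)·P(T)·P(M)²) = (0.418) / ((0.111)·(1.41)·(0.0240)²) = 4640
Qp = 4640 < Kp = 45000, so the forward reaction proceeds.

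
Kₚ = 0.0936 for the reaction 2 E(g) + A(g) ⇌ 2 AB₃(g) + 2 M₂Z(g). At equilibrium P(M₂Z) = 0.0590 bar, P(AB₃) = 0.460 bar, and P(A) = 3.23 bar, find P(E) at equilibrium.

At equilibrium, Kₚ = P(AB₃)²·P(M₂Z)² / (P(E)²·P(A)) = 0.0936.
(0.460)²·(0.0590)² / ((P(E))²·(3.23)) = 0.0936
P(E)² = 0.00244 ⇒ P(E) = 0.0494 bar

P(E) = 0.0494 bar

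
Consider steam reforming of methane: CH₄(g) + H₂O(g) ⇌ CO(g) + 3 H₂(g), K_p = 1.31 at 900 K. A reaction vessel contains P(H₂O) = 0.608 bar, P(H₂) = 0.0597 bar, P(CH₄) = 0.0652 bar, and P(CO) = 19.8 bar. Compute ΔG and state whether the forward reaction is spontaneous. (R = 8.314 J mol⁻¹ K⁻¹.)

Q_p = P(CO)·P(H₂)³ / (P(CH₄)·P(H₂O)) = (19.8)·(0.0597)³ / ((0.0652)·(0.608)) = 0.106
ΔG = RT ln(Q_p/K_p) = (8.314 J mol⁻¹ K⁻¹)(900 K) × ln(0.106/1.31)
   = (7.483 kJ/mol)(-2.514) = -18.8 kJ/mol
ΔG < 0, so the forward reaction is spontaneous (proceeds forward).

ΔG = -18.8 kJ/mol; the forward reaction is spontaneous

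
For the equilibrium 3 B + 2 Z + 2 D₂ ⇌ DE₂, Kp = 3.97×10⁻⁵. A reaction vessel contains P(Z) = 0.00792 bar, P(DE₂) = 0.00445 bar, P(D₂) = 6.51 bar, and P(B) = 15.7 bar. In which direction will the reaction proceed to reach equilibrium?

to the left

Qp = P(DE₂) / (P(B)³·P(Z)²·P(D₂)²) = (0.00445) / ((15.7)³·(0.00792)²·(6.51)²) = 4.33×10⁻⁴
Qp = 4.33×10⁻⁴ > Kp = 3.97×10⁻⁵, so the reverse reaction proceeds.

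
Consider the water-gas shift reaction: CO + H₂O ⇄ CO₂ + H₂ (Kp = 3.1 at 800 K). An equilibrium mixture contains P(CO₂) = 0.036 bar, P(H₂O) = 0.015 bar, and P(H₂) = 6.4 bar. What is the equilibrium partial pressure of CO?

At equilibrium, Kp = P(CO₂)·P(H₂) / (P(CO)·P(H₂O)) = 3.1.
(0.036)·(6.4) / ((P(CO))·(0.015)) = 3.1
P(CO) = 4.95 = 5.0 bar

P(CO) = 5.0 bar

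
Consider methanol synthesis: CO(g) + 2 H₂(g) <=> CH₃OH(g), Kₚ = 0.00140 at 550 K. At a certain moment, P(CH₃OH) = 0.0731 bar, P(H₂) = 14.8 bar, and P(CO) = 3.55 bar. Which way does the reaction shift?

toward products

Qₚ = P(CH₃OH) / (P(CO)·P(H₂)²) = (0.0731) / ((3.55)·(14.8)²) = 9.40×10⁻⁵
Qₚ = 9.40×10⁻⁵ < Kₚ = 0.00140, so the forward reaction proceeds.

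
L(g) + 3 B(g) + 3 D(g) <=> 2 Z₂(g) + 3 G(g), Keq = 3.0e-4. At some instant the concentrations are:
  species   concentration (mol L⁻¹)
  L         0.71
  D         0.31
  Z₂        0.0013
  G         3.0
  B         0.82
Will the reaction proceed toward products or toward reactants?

Q = [Z₂]²·[G]³ / ([L]·[B]³·[D]³) = (0.0013)²·(3.0)³ / ((0.71)·(0.82)³·(0.31)³) = 0.0039
Q = 0.0039 > Keq = 3.0e-4, so the reverse reaction proceeds.

reverse (toward reactants)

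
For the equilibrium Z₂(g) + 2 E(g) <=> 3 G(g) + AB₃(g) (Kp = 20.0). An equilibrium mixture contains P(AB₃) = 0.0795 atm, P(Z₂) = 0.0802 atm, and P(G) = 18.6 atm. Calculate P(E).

At equilibrium, Kp = P(G)³·P(AB₃) / (P(Z₂)·P(E)²) = 20.0.
(18.6)³·(0.0795) / ((0.0802)·(P(E))²) = 20.0
P(E)² = 319 ⇒ P(E) = 17.9 atm

P(E) = 17.9 atm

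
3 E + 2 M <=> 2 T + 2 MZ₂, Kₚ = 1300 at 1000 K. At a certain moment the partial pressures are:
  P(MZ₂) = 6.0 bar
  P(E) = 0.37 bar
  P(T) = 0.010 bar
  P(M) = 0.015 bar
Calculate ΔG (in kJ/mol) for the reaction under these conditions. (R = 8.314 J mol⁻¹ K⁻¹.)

ΔG = -11.8 kJ/mol

Qₚ = P(T)²·P(MZ₂)² / (P(E)³·P(M)²) = (0.010)²·(6.0)² / ((0.37)³·(0.015)²) = 316
ΔG = RT ln(Qₚ/Kₚ) = (8.314 J mol⁻¹ K⁻¹)(1000 K) × ln(316/1300)
   = (8.314 kJ/mol)(-1.414) = -11.8 kJ/mol
ΔG < 0, so the forward reaction is spontaneous (proceeds forward).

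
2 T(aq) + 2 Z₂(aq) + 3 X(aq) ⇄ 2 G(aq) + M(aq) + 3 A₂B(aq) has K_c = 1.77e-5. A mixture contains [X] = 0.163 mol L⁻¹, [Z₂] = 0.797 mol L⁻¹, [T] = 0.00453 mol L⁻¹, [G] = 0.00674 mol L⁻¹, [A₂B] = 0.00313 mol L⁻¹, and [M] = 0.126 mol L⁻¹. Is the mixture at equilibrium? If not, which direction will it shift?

Q_c = [G]²·[M]·[A₂B]³ / ([T]²·[Z₂]²·[X]³) = (0.00674)²·(0.126)·(0.00313)³ / ((0.00453)²·(0.797)²·(0.163)³) = 3.11e-6
Q_c = 3.11e-6 < K_c = 1.77e-5: net forward reaction.

no; Q < K, reaction proceeds forward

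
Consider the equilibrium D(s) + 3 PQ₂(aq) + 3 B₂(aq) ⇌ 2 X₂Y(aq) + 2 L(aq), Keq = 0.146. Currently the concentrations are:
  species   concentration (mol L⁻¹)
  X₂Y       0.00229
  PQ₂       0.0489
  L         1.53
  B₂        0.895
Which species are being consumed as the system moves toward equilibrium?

none (at equilibrium)

(D is a pure solid — omitted from Q.)
Q = [X₂Y]²·[L]² / ([PQ₂]³·[B₂]³) = (0.00229)²·(1.53)² / ((0.0489)³·(0.895)³) = 0.146
Q = 0.146 = Keq; the system is at equilibrium.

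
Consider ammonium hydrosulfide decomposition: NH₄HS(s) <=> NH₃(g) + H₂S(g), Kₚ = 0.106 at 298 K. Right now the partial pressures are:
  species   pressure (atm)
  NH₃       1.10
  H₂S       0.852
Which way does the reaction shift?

(NH₄HS is a pure solid — omitted from Qₚ.)
Qₚ = P(NH₃)·P(H₂S) = (1.10)·(0.852) = 0.937
Qₚ = 0.937 > Kₚ = 0.106, so the reverse reaction proceeds.

toward reactants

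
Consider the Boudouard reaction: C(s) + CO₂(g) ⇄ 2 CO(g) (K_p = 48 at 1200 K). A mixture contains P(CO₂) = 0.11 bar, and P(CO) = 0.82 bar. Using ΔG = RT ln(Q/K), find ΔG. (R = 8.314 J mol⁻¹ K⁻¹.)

ΔG = -20.6 kJ/mol

(C is a pure solid — omitted from Q_p.)
Q_p = P(CO)² / P(CO₂) = (0.82)² / (0.11) = 6.11
ΔG = RT ln(Q_p/K_p) = (8.314 J mol⁻¹ K⁻¹)(1200 K) × ln(6.11/48)
   = (9.977 kJ/mol)(-2.061) = -20.6 kJ/mol
ΔG < 0, so the forward reaction is spontaneous (proceeds forward).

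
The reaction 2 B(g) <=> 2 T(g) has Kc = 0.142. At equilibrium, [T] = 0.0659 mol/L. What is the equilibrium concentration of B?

At equilibrium, Kc = [T]² / [B]² = 0.142.
(0.0659)² / ([B])² = 0.142
[B]² = 0.0306 ⇒ [B] = 0.175 mol/L

[B] = 0.175 mol/L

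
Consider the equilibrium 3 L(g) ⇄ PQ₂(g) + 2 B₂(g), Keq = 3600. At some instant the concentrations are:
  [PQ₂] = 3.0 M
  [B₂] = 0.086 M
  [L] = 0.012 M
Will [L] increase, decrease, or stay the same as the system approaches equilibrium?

increase

Q = [PQ₂]·[B₂]² / [L]³ = (3.0)·(0.086)² / (0.012)³ = 13000
Q = 13000 > Keq = 3600: net reverse reaction.
L is a reactant, so it increases.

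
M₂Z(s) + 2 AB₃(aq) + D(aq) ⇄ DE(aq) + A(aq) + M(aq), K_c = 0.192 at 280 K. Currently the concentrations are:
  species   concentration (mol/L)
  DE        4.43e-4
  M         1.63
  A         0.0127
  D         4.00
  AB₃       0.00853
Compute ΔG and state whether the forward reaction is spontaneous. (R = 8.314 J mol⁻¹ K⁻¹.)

(M₂Z is a pure solid — omitted from Q_c.)
Q_c = [DE]·[A]·[M] / ([AB₃]²·[D]) = (4.43e-4)·(0.0127)·(1.63) / ((0.00853)²·(4.00)) = 0.0315
ΔG = RT ln(Q_c/K_c) = (8.314 J mol⁻¹ K⁻¹)(280 K) × ln(0.0315/0.192)
   = (2.328 kJ/mol)(-1.808) = -4.21 kJ/mol
ΔG < 0, so the forward reaction is spontaneous (proceeds forward).

ΔG = -4.21 kJ/mol; the forward reaction is spontaneous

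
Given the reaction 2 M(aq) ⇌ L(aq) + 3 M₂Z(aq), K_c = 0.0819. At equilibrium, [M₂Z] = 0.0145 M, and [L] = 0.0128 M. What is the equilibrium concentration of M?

[M] = 6.90e-4 M

At equilibrium, K_c = [L]·[M₂Z]³ / [M]² = 0.0819.
(0.0128)·(0.0145)³ / ([M])² = 0.0819
[M]² = 4.76e-7 ⇒ [M] = 6.90e-4 M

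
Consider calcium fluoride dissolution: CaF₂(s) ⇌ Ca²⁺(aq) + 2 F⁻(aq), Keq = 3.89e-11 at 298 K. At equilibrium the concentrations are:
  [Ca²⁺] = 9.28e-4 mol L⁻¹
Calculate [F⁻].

(CaF₂ is a pure solid — omitted from Keq.)
At equilibrium, Keq = [Ca²⁺]·[F⁻]² = 3.89e-11.
(9.28e-4)·([F⁻])² = 3.89e-11
[F⁻]² = 4.19e-8 ⇒ [F⁻] = 2.05e-4 mol L⁻¹

[F⁻] = 2.05e-4 mol L⁻¹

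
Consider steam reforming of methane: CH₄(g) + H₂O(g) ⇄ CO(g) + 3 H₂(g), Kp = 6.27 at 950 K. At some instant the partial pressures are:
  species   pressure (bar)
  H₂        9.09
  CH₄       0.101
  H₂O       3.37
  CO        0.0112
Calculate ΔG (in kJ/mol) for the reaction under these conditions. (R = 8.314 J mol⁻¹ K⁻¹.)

Qp = P(CO)·P(H₂)³ / (P(CH₄)·P(H₂O)) = (0.0112)·(9.09)³ / ((0.101)·(3.37)) = 24.7
ΔG = RT ln(Qp/Kp) = (8.314 J mol⁻¹ K⁻¹)(950 K) × ln(24.7/6.27)
   = (7.898 kJ/mol)(1.371) = 10.8 kJ/mol
ΔG > 0, so the forward reaction is non-spontaneous (proceeds in reverse).

ΔG = 10.8 kJ/mol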